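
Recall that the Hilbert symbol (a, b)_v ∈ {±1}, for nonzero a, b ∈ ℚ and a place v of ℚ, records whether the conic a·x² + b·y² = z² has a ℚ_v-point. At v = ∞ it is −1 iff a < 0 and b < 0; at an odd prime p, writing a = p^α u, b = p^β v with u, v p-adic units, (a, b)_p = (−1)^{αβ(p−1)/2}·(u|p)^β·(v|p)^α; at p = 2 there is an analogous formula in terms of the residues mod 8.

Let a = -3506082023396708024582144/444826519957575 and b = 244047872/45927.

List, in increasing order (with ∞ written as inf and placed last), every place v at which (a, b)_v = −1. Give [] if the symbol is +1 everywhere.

[13, 31]

Mod squares: a ≡ -107198, b ≡ 434. Check v ∈ {∞, 2, 3, 5, 7, 13, 19, 31}.
v=7: a=7^-1·(≡1), b=7^-1·(≡6) mod 7; (1|7)=+1, (6|7)=-1; (−1)^{-1·-1·3}·(+1)^-1·(-1)^-1 = +1.
v=5: a=5^-2·(≡2), b=5^0·(≡1) mod 5; (2|5)=-1, (1|5)=+1; (−1)^{-2·0·2}·(-1)^0·(+1)^-2 = +1.
v=2: v_2(a)=29, v_2(b)=13; units ≡ 1, 1 (mod 8); ε·ε+αω+βω = 0·0+29·0+13·0 ≡ 0  ⇒  (a,b)_2 = +1.
v=19: a=19^1·(≡1), b=19^0·(≡4) mod 19; (1|19)=+1, (4|19)=+1; (−1)^{1·0·9}·(+1)^0·(+1)^1 = +1.
v=31: a=31^9·(≡9), b=31^3·(≡16) mod 31; (9|31)=+1, (16|31)=+1; (−1)^{9·3·15}·(+1)^3·(+1)^9 = -1.
v=3: a=3^-26·(≡1), b=3^-8·(≡2) mod 3; (1|3)=+1, (2|3)=-1; (−1)^{-26·-8·1}·(+1)^-8·(-1)^-26 = +1.
v=∞: -107198 < 0 and 434 > 0  ⇒  (a,b)_∞ = +1.
v=13: a=13^1·(≡1), b=13^0·(≡5) mod 13; (1|13)=+1, (5|13)=-1; (−1)^{1·0·6}·(+1)^0·(-1)^1 = -1.
(-107198, 434 / ℚ) ramifies at {13, 31}: a division algebra.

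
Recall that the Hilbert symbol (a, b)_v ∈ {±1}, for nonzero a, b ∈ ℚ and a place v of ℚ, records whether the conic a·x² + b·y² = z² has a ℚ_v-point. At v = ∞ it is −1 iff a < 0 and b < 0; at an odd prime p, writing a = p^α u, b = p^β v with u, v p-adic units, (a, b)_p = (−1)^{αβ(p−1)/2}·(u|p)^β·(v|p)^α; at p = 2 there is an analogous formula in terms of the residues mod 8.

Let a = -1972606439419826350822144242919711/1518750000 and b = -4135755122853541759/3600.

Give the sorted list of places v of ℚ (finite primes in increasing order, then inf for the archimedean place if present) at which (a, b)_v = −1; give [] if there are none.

(a, b) ≡ (-26013, -22231) mod (ℚ^×)²; places V = {2, 3, 5, 11, 13, 23, 29, 43, 47, ∞}.
(a,b)_2: α=-4, β=-4; u≡3, v≡1 (mod 8); ε(u)ε(v)=1·0, αω(v)=-4·0, βω(u)=-4·1; sum ≡ 0  ⇒  +1.
(a,b)_3: α=-5, u≡2; β=-2, v≡2 (mod 3); (2|3)=-1, (2|3)=-1; sign (−1)^0·-1^-2·-1^-5 = -1.
(a,b)_43: α=2, u≡37; β=1, v≡12 (mod 43); (37|43)=-1, (12|43)=-1; sign (−1)^0·-1^1·-1^2 = -1.
(a,b)_11: α=10, u≡8; β=5, v≡3 (mod 11); (8|11)=-1, (3|11)=+1; sign (−1)^0·-1^5·+1^10 = -1.
(a,b)_23: α=3, u≡21; β=2, v≡5 (mod 23); (21|23)=-1, (5|23)=-1; sign (−1)^0·-1^2·-1^3 = -1.
(a,b)_47: α=2, u≡32; β=1, v≡29 (mod 47); (32|47)=+1, (29|47)=-1; sign (−1)^0·+1^1·-1^2 = +1.
(a,b)_13: α=7, u≡9; β=4, v≡9 (mod 13); (9|13)=+1, (9|13)=+1; sign (−1)^0·+1^4·+1^7 = +1.
(a,b)_∞: sgn(-26013)=−, sgn(-22231)=−, so -1.
(a,b)_29: α=3, u≡14; β=2, v≡17 (mod 29); (14|29)=-1, (17|29)=-1; sign (−1)^0·-1^2·-1^3 = -1.
(a,b)_5: α=-8, u≡3; β=-2, v≡4 (mod 5); (3|5)=-1, (4|5)=+1; sign (−1)^0·-1^-2·+1^-8 = +1.
Ram(-26013, -22231) = {3, 11, 23, 29, 43, ∞}; no ℚ_3-point on the conic.

[3, 11, 23, 29, 43, inf]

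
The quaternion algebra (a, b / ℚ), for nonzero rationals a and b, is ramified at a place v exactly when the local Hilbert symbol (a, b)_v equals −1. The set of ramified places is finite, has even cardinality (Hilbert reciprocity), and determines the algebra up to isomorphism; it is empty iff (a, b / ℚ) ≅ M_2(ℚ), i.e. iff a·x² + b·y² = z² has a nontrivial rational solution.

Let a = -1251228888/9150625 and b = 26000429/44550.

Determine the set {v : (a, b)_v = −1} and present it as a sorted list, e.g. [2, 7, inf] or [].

[2, 17]

Mod squares: a ≡ -182, b ≡ 4862. Check v ∈ {∞, 2, 3, 5, 7, 11, 13, 17, 19, 23}.
v=17: a=17^0·(≡12), b=17^1·(≡10) mod 17; (12|17)=-1, (10|17)=-1; (−1)^{0·1·8}·(-1)^1·(-1)^0 = -1.
v=13: a=13^1·(≡12), b=13^1·(≡4) mod 13; (12|13)=+1, (4|13)=+1; (−1)^{1·1·6}·(+1)^1·(+1)^1 = +1.
v=23: a=23^2·(≡8), b=23^0·(≡13) mod 23; (8|23)=+1, (13|23)=+1; (−1)^{2·0·11}·(+1)^0·(+1)^2 = +1.
v=7: a=7^1·(≡4), b=7^6·(≡2) mod 7; (4|7)=+1, (2|7)=+1; (−1)^{1·6·3}·(+1)^6·(+1)^1 = +1.
v=2: v_2(a)=3, v_2(b)=-1; units ≡ 5, 7 (mod 8); ε·ε+αω+βω = 0·1+3·0+-1·1 ≡ 1  ⇒  (a,b)_2 = -1.
v=5: a=5^-4·(≡2), b=5^-2·(≡2) mod 5; (2|5)=-1, (2|5)=-1; (−1)^{-4·-2·2}·(-1)^-2·(-1)^-4 = +1.
v=3: a=3^2·(≡1), b=3^-4·(≡2) mod 3; (1|3)=+1, (2|3)=-1; (−1)^{2·-4·1}·(+1)^-4·(-1)^2 = +1.
v=∞: -182 < 0 and 4862 > 0  ⇒  (a,b)_∞ = +1.
v=19: a=19^2·(≡3), b=19^0·(≡9) mod 19; (3|19)=-1, (9|19)=+1; (−1)^{2·0·9}·(-1)^0·(+1)^2 = +1.
v=11: a=11^-4·(≡4), b=11^-1·(≡2) mod 11; (4|11)=+1, (2|11)=-1; (−1)^{-4·-1·5}·(+1)^-1·(-1)^-4 = +1.
(-182, 4862 / ℚ) ramifies at {2, 17}: a division algebra.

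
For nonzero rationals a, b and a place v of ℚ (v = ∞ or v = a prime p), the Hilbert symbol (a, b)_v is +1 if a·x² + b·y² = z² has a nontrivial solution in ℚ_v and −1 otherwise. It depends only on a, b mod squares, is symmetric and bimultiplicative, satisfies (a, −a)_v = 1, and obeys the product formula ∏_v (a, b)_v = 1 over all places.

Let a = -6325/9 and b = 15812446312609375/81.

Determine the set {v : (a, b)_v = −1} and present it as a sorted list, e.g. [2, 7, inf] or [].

(a, b) ≡ (-253, 247) mod (ℚ^×)²; places V = {2, 3, 5, 11, 13, 19, 23, ∞}.
(a,b)_11: α=1, u≡7; β=4, v≡9 (mod 11); (7|11)=-1, (9|11)=+1; sign (−1)^0·-1^4·+1^1 = +1.
(a,b)_19: α=0, u≡15; β=1, v≡12 (mod 19); (15|19)=-1, (12|19)=-1; sign (−1)^0·-1^1·-1^0 = -1.
(a,b)_∞: sgn(-253)=−, sgn(247)=+, so +1.
(a,b)_23: α=1, u≡18; β=4, v≡17 (mod 23); (18|23)=+1, (17|23)=-1; sign (−1)^0·+1^4·-1^1 = -1.
(a,b)_13: α=0, u≡5; β=1, v≡8 (mod 13); (5|13)=-1, (8|13)=-1; sign (−1)^0·-1^1·-1^0 = -1.
(a,b)_2: α=0, β=0; u≡3, v≡7 (mod 8); ε(u)ε(v)=1·1, αω(v)=0·0, βω(u)=0·1; sum ≡ 1  ⇒  -1.
(a,b)_3: α=-2, u≡2; β=-4, v≡1 (mod 3); (2|3)=-1, (1|3)=+1; sign (−1)^0·-1^-4·+1^-2 = +1.
(a,b)_5: α=2, u≡3; β=6, v≡2 (mod 5); (3|5)=-1, (2|5)=-1; sign (−1)^0·-1^6·-1^2 = +1.
Ram(-253, 247) = {2, 13, 19, 23}; no ℚ_2-point on the conic.

[2, 13, 19, 23]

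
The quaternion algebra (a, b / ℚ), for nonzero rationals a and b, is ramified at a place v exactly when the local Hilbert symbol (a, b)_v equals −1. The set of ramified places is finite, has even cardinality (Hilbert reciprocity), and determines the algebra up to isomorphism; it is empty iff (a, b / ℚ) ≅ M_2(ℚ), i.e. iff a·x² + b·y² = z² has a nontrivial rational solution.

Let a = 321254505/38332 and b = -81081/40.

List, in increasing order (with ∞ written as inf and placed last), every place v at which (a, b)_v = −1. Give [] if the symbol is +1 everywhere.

[2, 7, 11, 13]

Mod squares: a ≡ 15015, b ≡ -10010. Check v ∈ {∞, 2, 3, 5, 7, 11, 13, 37, 43}.
v=2: v_2(a)=-2, v_2(b)=-3; units ≡ 7, 3 (mod 8); ε·ε+αω+βω = 1·1+-2·1+-3·0 ≡ 1  ⇒  (a,b)_2 = -1.
v=43: a=43^2·(≡33), b=43^0·(≡23) mod 43; (33|43)=-1, (23|43)=+1; (−1)^{2·0·21}·(-1)^0·(+1)^2 = +1.
v=11: a=11^1·(≡4), b=11^1·(≡3) mod 11; (4|11)=+1, (3|11)=+1; (−1)^{1·1·5}·(+1)^1·(+1)^1 = -1.
v=37: a=37^-2·(≡28), b=37^0·(≡20) mod 37; (28|37)=+1, (20|37)=-1; (−1)^{-2·0·18}·(+1)^0·(-1)^-2 = +1.
v=5: a=5^1·(≡3), b=5^-1·(≡3) mod 5; (3|5)=-1, (3|5)=-1; (−1)^{1·-1·2}·(-1)^-1·(-1)^1 = +1.
v=7: a=7^-1·(≡6), b=7^1·(≡6) mod 7; (6|7)=-1, (6|7)=-1; (−1)^{-1·1·3}·(-1)^1·(-1)^-1 = -1.
v=∞: 15015 > 0 and -10010 < 0  ⇒  (a,b)_∞ = +1.
v=3: a=3^5·(≡1), b=3^4·(≡1) mod 3; (1|3)=+1, (1|3)=+1; (−1)^{5·4·1}·(+1)^4·(+1)^5 = +1.
v=13: a=13^1·(≡2), b=13^1·(≡3) mod 13; (2|13)=-1, (3|13)=+1; (−1)^{1·1·6}·(-1)^1·(+1)^1 = -1.
(15015, -10010 / ℚ) ramifies at {2, 7, 11, 13}: a division algebra.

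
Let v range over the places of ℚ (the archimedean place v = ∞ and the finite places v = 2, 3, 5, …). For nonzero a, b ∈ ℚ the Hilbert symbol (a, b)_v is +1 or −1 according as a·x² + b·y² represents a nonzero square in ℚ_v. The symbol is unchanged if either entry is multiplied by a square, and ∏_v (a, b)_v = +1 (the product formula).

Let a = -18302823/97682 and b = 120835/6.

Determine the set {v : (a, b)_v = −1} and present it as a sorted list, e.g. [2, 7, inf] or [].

(a, b) ≡ (-14, 4290) mod (ℚ^×)²; places V = {2, 3, 5, 7, 11, 13, 17, ∞}.
(a,b)_3: α=2, u≡1; β=-1, v≡2 (mod 3); (1|3)=+1, (2|3)=-1; sign (−1)^0·+1^-1·-1^2 = +1.
(a,b)_∞: sgn(-14)=−, sgn(4290)=+, so +1.
(a,b)_7: α=5, u≡6; β=0, v≡6 (mod 7); (6|7)=-1, (6|7)=-1; sign (−1)^0·-1^0·-1^5 = -1.
(a,b)_5: α=0, u≡1; β=1, v≡2 (mod 5); (1|5)=+1, (2|5)=-1; sign (−1)^0·+1^1·-1^0 = +1.
(a,b)_17: α=-2, u≡14; β=0, v≡14 (mod 17); (14|17)=-1, (14|17)=-1; sign (−1)^0·-1^0·-1^-2 = +1.
(a,b)_11: α=2, u≡10; β=1, v≡3 (mod 11); (10|11)=-1, (3|11)=+1; sign (−1)^0·-1^1·+1^2 = -1.
(a,b)_13: α=-2, u≡12; β=3, v≡7 (mod 13); (12|13)=+1, (7|13)=-1; sign (−1)^0·+1^3·-1^-2 = +1.
(a,b)_2: α=-1, β=-1; u≡1, v≡1 (mod 8); ε(u)ε(v)=0·0, αω(v)=-1·0, βω(u)=-1·0; sum ≡ 0  ⇒  +1.
Ram(-14, 4290) = {7, 11}; no ℚ_7-point on the conic.

[7, 11]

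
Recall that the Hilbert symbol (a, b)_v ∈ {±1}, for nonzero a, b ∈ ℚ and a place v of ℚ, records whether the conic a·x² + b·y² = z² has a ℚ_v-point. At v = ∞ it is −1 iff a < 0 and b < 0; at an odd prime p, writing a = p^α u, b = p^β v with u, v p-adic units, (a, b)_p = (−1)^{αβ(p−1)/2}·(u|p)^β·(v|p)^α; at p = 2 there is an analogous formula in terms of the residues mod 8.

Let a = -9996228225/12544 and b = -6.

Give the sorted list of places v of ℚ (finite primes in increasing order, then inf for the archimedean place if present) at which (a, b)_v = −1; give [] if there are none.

[19, inf]

Mod squares: a ≡ -17081, b ≡ -6. Check v ∈ {∞, 2, 3, 5, 7, 17, 19, 29, 31}.
v=3: a=3^4·(≡1), b=3^1·(≡1) mod 3; (1|3)=+1, (1|3)=+1; (−1)^{4·1·1}·(+1)^1·(+1)^4 = +1.
v=∞: -17081 < 0 and -6 < 0  ⇒  (a,b)_∞ = -1.
v=5: a=5^2·(≡4), b=5^0·(≡4) mod 5; (4|5)=+1, (4|5)=+1; (−1)^{2·0·2}·(+1)^0·(+1)^2 = +1.
v=31: a=31^1·(≡4), b=31^0·(≡25) mod 31; (4|31)=+1, (25|31)=+1; (−1)^{1·0·15}·(+1)^0·(+1)^1 = +1.
v=17: a=17^2·(≡13), b=17^0·(≡11) mod 17; (13|17)=+1, (11|17)=-1; (−1)^{2·0·8}·(+1)^0·(-1)^2 = +1.
v=19: a=19^1·(≡10), b=19^0·(≡13) mod 19; (10|19)=-1, (13|19)=-1; (−1)^{1·0·9}·(-1)^0·(-1)^1 = -1.
v=7: a=7^-2·(≡6), b=7^0·(≡1) mod 7; (6|7)=-1, (1|7)=+1; (−1)^{-2·0·3}·(-1)^0·(+1)^-2 = +1.
v=29: a=29^1·(≡28), b=29^0·(≡23) mod 29; (28|29)=+1, (23|29)=+1; (−1)^{1·0·14}·(+1)^0·(+1)^1 = +1.
v=2: v_2(a)=-8, v_2(b)=1; units ≡ 7, 5 (mod 8); ε·ε+αω+βω = 1·0+-8·1+1·0 ≡ 0  ⇒  (a,b)_2 = +1.
|Ram(-17081, -6)| = 2, even; anisotropic at {19, ∞}.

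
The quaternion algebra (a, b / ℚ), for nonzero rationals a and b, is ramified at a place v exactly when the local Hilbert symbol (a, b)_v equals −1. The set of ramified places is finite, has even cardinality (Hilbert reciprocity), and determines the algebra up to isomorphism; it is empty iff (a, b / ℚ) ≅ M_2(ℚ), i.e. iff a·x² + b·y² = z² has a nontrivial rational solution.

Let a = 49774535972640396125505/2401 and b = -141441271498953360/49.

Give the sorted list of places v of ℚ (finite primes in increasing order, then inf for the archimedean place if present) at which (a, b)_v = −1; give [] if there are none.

Mod squares: a ≡ 151214745, b ≡ -1829465. Check v ∈ {∞, 2, 3, 5, 7, 11, 17, 29, 31, 37, 47}.
v=7: a=7^-4·(≡3), b=7^-2·(≡3) mod 7; (3|7)=-1, (3|7)=-1; (−1)^{-4·-2·3}·(-1)^-2·(-1)^-4 = +1.
v=∞: 151214745 > 0 and -1829465 < 0  ⇒  (a,b)_∞ = +1.
v=17: a=17^3·(≡3), b=17^2·(≡3) mod 17; (3|17)=-1, (3|17)=-1; (−1)^{3·2·8}·(-1)^2·(-1)^3 = -1.
v=2: v_2(a)=0, v_2(b)=4; units ≡ 1, 7 (mod 8); ε·ε+αω+βω = 0·1+0·0+4·0 ≡ 0  ⇒  (a,b)_2 = +1.
v=29: a=29^4·(≡5), b=29^3·(≡12) mod 29; (5|29)=+1, (12|29)=-1; (−1)^{4·3·14}·(+1)^3·(-1)^4 = +1.
v=31: a=31^1·(≡20), b=31^1·(≡7) mod 31; (20|31)=+1, (7|31)=+1; (−1)^{1·1·15}·(+1)^1·(+1)^1 = -1.
v=11: a=11^1·(≡6), b=11^1·(≡3) mod 11; (6|11)=-1, (3|11)=+1; (−1)^{1·1·5}·(-1)^1·(+1)^1 = +1.
v=5: a=5^1·(≡1), b=5^1·(≡2) mod 5; (1|5)=+1, (2|5)=-1; (−1)^{1·1·2}·(+1)^1·(-1)^1 = -1.
v=47: a=47^3·(≡46), b=47^2·(≡39) mod 47; (46|47)=-1, (39|47)=-1; (−1)^{3·2·23}·(-1)^2·(-1)^3 = -1.
v=3: a=3^7·(≡1), b=3^2·(≡1) mod 3; (1|3)=+1, (1|3)=+1; (−1)^{7·2·1}·(+1)^2·(+1)^7 = +1.
v=37: a=37^1·(≡32), b=37^1·(≡18) mod 37; (32|37)=-1, (18|37)=-1; (−1)^{1·1·18}·(-1)^1·(-1)^1 = +1.
Ram(151214745, -1829465) = {5, 17, 31, 47}; no ℚ_5-point on the conic.

[5, 17, 31, 47]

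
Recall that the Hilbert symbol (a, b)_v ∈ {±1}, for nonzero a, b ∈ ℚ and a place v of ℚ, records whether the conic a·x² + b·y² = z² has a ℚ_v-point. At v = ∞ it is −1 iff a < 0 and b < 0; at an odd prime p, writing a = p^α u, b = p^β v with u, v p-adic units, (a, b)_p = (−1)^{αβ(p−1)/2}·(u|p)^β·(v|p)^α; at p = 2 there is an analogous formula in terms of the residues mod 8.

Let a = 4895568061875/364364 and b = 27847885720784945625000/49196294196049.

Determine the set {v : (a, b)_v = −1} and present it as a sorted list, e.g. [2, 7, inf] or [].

[3, 17]

(a, b) ≡ (561, 170) mod (ℚ^×)²; places V = {2, 3, 5, 7, 11, 13, 17, ∞}.
(a,b)_2: α=-2, β=3; u≡1, v≡5 (mod 8); ε(u)ε(v)=0·0, αω(v)=-2·1, βω(u)=3·0; sum ≡ 0  ⇒  +1.
(a,b)_11: α=-1, u≡6; β=-4, v≡9 (mod 11); (6|11)=-1, (9|11)=+1; sign (−1)^0·-1^-4·+1^-1 = +1.
(a,b)_13: α=-2, u≡8; β=-4, v≡10 (mod 13); (8|13)=-1, (10|13)=+1; sign (−1)^0·-1^-4·+1^-2 = +1.
(a,b)_∞: sgn(561)=+, sgn(170)=+, so +1.
(a,b)_3: α=13, u≡1; β=22, v≡2 (mod 3); (1|3)=+1, (2|3)=-1; sign (−1)^0·+1^22·-1^13 = -1.
(a,b)_5: α=4, u≡1; β=7, v≡1 (mod 5); (1|5)=+1, (1|5)=+1; sign (−1)^0·+1^7·+1^4 = +1.
(a,b)_17: α=3, u≡1; β=5, v≡5 (mod 17); (1|17)=+1, (5|17)=-1; sign (−1)^0·+1^5·-1^3 = -1.
(a,b)_7: α=-2, u≡4; β=-6, v≡4 (mod 7); (4|7)=+1, (4|7)=+1; sign (−1)^0·+1^-6·+1^-2 = +1.
|Ram(561, 170)| = 2, even; anisotropic at {3, 17}.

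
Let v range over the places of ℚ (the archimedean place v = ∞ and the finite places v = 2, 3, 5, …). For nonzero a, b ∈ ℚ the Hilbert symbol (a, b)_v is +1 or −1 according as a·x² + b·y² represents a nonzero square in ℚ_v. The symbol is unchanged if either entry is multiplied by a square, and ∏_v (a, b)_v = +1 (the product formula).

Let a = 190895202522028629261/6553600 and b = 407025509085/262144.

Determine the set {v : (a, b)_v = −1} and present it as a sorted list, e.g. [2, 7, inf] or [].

(a, b) ≡ (21, 285) mod (ℚ^×)²; places V = {2, 3, 5, 7, 13, 17, 19, ∞}.
(a,b)_19: α=6, u≡18; β=3, v≡8 (mod 19); (18|19)=-1, (8|19)=-1; sign (−1)^0·-1^3·-1^6 = -1.
(a,b)_2: α=-18, β=-18; u≡5, v≡5 (mod 8); ε(u)ε(v)=0·0, αω(v)=-18·1, βω(u)=-18·1; sum ≡ 0  ⇒  +1.
(a,b)_17: α=4, u≡2; β=2, v≡1 (mod 17); (2|17)=+1, (1|17)=+1; sign (−1)^0·+1^2·+1^4 = +1.
(a,b)_∞: sgn(21)=+, sgn(285)=+, so +1.
(a,b)_3: α=5, u≡1; β=5, v≡2 (mod 3); (1|3)=+1, (2|3)=-1; sign (−1)^1·+1^5·-1^5 = +1.
(a,b)_13: α=4, u≡5; β=2, v≡12 (mod 13); (5|13)=-1, (12|13)=+1; sign (−1)^0·-1^2·+1^4 = +1.
(a,b)_7: α=1, u≡5; β=0, v≡6 (mod 7); (5|7)=-1, (6|7)=-1; sign (−1)^0·-1^0·-1^1 = -1.
(a,b)_5: α=-2, u≡4; β=1, v≡3 (mod 5); (4|5)=+1, (3|5)=-1; sign (−1)^0·+1^1·-1^-2 = +1.
(21, 285 / ℚ) ramifies at {7, 19}: a division algebra.

[7, 19]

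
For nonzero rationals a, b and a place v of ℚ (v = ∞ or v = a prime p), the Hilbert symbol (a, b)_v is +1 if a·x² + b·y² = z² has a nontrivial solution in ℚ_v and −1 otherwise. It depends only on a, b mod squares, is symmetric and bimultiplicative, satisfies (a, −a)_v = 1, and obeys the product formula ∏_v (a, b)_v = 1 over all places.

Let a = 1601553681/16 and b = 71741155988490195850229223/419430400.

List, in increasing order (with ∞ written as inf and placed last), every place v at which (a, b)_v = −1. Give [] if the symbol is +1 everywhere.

(a, b) ≡ (21489, 87) mod (ℚ^×)²; places V = {2, 3, 5, 7, 13, 19, 29, ∞}.
(a,b)_2: α=-4, β=-24; u≡1, v≡7 (mod 8); ε(u)ε(v)=0·1, αω(v)=-4·0, βω(u)=-24·0; sum ≡ 0  ⇒  +1.
(a,b)_3: α=3, u≡2; β=15, v≡2 (mod 3); (2|3)=-1, (2|3)=-1; sign (−1)^1·-1^15·-1^3 = -1.
(a,b)_29: α=1, u≡28; β=3, v≡19 (mod 29); (28|29)=+1, (19|29)=-1; sign (−1)^0·+1^3·-1^1 = -1.
(a,b)_7: α=2, u≡6; β=6, v≡6 (mod 7); (6|7)=-1, (6|7)=-1; sign (−1)^0·-1^6·-1^2 = +1.
(a,b)_13: α=3, u≡8; β=6, v≡10 (mod 13); (8|13)=-1, (10|13)=+1; sign (−1)^0·-1^6·+1^3 = +1.
(a,b)_5: α=0, u≡1; β=-2, v≡3 (mod 5); (1|5)=+1, (3|5)=-1; sign (−1)^0·+1^-2·-1^0 = +1.
(a,b)_19: α=1, u≡14; β=2, v≡16 (mod 19); (14|19)=-1, (16|19)=+1; sign (−1)^0·-1^2·+1^1 = +1.
(a,b)_∞: sgn(21489)=+, sgn(87)=+, so +1.
(21489, 87 / ℚ) ramifies at {3, 29}: a division algebra.

[3, 29]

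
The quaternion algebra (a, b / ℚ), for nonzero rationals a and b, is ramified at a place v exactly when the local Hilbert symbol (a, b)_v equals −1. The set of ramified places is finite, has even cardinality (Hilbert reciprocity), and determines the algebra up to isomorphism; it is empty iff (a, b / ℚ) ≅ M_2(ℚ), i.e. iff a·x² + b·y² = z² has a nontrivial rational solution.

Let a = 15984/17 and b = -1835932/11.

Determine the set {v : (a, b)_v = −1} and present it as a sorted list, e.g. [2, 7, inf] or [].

Mod squares: a ≡ 1887, b ≡ -103037. Check v ∈ {∞, 2, 3, 7, 11, 17, 19, 29, 37}.
v=7: a=7^0·(≡1), b=7^2·(≡6) mod 7; (1|7)=+1, (6|7)=-1; (−1)^{0·2·3}·(+1)^2·(-1)^0 = +1.
v=19: a=19^0·(≡7), b=19^1·(≡4) mod 19; (7|19)=+1, (4|19)=+1; (−1)^{0·1·9}·(+1)^1·(+1)^0 = +1.
v=3: a=3^3·(≡2), b=3^0·(≡1) mod 3; (2|3)=-1, (1|3)=+1; (−1)^{3·0·1}·(-1)^0·(+1)^3 = +1.
v=17: a=17^-1·(≡4), b=17^1·(≡2) mod 17; (4|17)=+1, (2|17)=+1; (−1)^{-1·1·8}·(+1)^1·(+1)^-1 = +1.
v=2: v_2(a)=4, v_2(b)=2; units ≡ 7, 3 (mod 8); ε·ε+αω+βω = 1·1+4·1+2·0 ≡ 1  ⇒  (a,b)_2 = -1.
v=11: a=11^0·(≡2), b=11^-1·(≡1) mod 11; (2|11)=-1, (1|11)=+1; (−1)^{0·-1·5}·(-1)^-1·(+1)^0 = -1.
v=29: a=29^0·(≡2), b=29^1·(≡21) mod 29; (2|29)=-1, (21|29)=-1; (−1)^{0·1·14}·(-1)^1·(-1)^0 = -1.
v=37: a=37^1·(≡8), b=37^0·(≡31) mod 37; (8|37)=-1, (31|37)=-1; (−1)^{1·0·18}·(-1)^0·(-1)^1 = -1.
v=∞: 1887 > 0 and -103037 < 0  ⇒  (a,b)_∞ = +1.
|Ram(1887, -103037)| = 4, even; anisotropic at {2, 11, 29, 37}.

[2, 11, 29, 37]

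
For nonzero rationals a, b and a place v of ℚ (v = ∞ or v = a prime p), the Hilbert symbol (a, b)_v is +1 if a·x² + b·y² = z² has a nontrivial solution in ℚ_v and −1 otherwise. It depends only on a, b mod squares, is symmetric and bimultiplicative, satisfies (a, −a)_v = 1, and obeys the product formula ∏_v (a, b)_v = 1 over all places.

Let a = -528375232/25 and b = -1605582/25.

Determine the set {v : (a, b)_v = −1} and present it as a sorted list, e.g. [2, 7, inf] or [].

Mod squares: a ≡ -583, b ≡ -19822. Check v ∈ {∞, 2, 3, 5, 7, 11, 17, 53}.
v=5: a=5^-2·(≡3), b=5^-2·(≡3) mod 5; (3|5)=-1, (3|5)=-1; (−1)^{-2·-2·2}·(-1)^-2·(-1)^-2 = +1.
v=11: a=11^1·(≡2), b=11^1·(≡10) mod 11; (2|11)=-1, (10|11)=-1; (−1)^{1·1·5}·(-1)^1·(-1)^1 = -1.
v=2: v_2(a)=6, v_2(b)=1; units ≡ 1, 1 (mod 8); ε·ε+αω+βω = 0·0+6·0+1·0 ≡ 0  ⇒  (a,b)_2 = +1.
v=53: a=53^1·(≡47), b=53^1·(≡3) mod 53; (47|53)=+1, (3|53)=-1; (−1)^{1·1·26}·(+1)^1·(-1)^1 = -1.
v=3: a=3^0·(≡2), b=3^4·(≡2) mod 3; (2|3)=-1, (2|3)=-1; (−1)^{0·4·1}·(-1)^4·(-1)^0 = +1.
v=∞: -583 < 0 and -19822 < 0  ⇒  (a,b)_∞ = -1.
v=17: a=17^2·(≡12), b=17^1·(≡5) mod 17; (12|17)=-1, (5|17)=-1; (−1)^{2·1·8}·(-1)^1·(-1)^2 = -1.
v=7: a=7^2·(≡6), b=7^0·(≡2) mod 7; (6|7)=-1, (2|7)=+1; (−1)^{2·0·3}·(-1)^0·(+1)^2 = +1.
|Ram(-583, -19822)| = 4, even; anisotropic at {11, 17, 53, ∞}.

[11, 17, 53, inf]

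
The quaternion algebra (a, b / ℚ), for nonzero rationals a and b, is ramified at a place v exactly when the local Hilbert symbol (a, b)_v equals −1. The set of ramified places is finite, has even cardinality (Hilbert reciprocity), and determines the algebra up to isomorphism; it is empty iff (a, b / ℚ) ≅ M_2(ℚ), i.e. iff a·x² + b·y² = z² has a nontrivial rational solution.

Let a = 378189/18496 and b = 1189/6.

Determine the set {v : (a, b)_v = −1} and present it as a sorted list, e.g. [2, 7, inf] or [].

[2, 29]

Mod squares: a ≡ 4669, b ≡ 7134. Check v ∈ {∞, 2, 3, 7, 17, 23, 29, 41}.
v=2: v_2(a)=-6, v_2(b)=-1; units ≡ 5, 7 (mod 8); ε·ε+αω+βω = 0·1+-6·0+-1·1 ≡ 1  ⇒  (a,b)_2 = -1.
v=7: a=7^1·(≡4), b=7^0·(≡1) mod 7; (4|7)=+1, (1|7)=+1; (−1)^{1·0·3}·(+1)^0·(+1)^1 = +1.
v=17: a=17^-2·(≡11), b=17^0·(≡14) mod 17; (11|17)=-1, (14|17)=-1; (−1)^{-2·0·8}·(-1)^0·(-1)^-2 = +1.
v=41: a=41^0·(≡1), b=41^1·(≡39) mod 41; (1|41)=+1, (39|41)=+1; (−1)^{0·1·20}·(+1)^1·(+1)^0 = +1.
v=23: a=23^1·(≡11), b=23^0·(≡18) mod 23; (11|23)=-1, (18|23)=+1; (−1)^{1·0·11}·(-1)^0·(+1)^1 = +1.
v=3: a=3^4·(≡1), b=3^-1·(≡2) mod 3; (1|3)=+1, (2|3)=-1; (−1)^{4·-1·1}·(+1)^-1·(-1)^4 = +1.
v=∞: 4669 > 0 and 7134 > 0  ⇒  (a,b)_∞ = +1.
v=29: a=29^1·(≡16), b=29^1·(≡2) mod 29; (16|29)=+1, (2|29)=-1; (−1)^{1·1·14}·(+1)^1·(-1)^1 = -1.
|Ram(4669, 7134)| = 2, even; anisotropic at {2, 29}.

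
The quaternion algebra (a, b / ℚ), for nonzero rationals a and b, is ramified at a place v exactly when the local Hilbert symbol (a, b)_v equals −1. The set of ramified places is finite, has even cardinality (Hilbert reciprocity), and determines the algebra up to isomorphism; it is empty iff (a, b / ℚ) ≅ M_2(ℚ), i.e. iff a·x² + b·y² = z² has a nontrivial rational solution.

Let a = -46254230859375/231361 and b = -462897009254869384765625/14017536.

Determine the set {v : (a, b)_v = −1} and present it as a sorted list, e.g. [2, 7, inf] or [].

Mod squares: a ≡ -24871, b ≡ -37145. Check v ∈ {∞, 2, 3, 5, 7, 11, 13, 17, 19, 23, 37, 47}.
v=37: a=37^-2·(≡27), b=37^0·(≡30) mod 37; (27|37)=+1, (30|37)=+1; (−1)^{-2·0·18}·(+1)^0·(+1)^-2 = +1.
v=17: a=17^1·(≡15), b=17^1·(≡2) mod 17; (15|17)=+1, (2|17)=+1; (−1)^{1·1·8}·(+1)^1·(+1)^1 = +1.
v=2: v_2(a)=0, v_2(b)=-10; units ≡ 1, 7 (mod 8); ε·ε+αω+βω = 0·1+0·0+-10·0 ≡ 0  ⇒  (a,b)_2 = +1.
v=7: a=7^1·(≡3), b=7^0·(≡1) mod 7; (3|7)=-1, (1|7)=+1; (−1)^{1·0·3}·(-1)^0·(+1)^1 = +1.
v=5: a=5^8·(≡4), b=5^13·(≡1) mod 5; (4|5)=+1, (1|5)=+1; (−1)^{8·13·2}·(+1)^13·(+1)^8 = +1.
v=23: a=23^2·(≡11), b=23^3·(≡4) mod 23; (11|23)=-1, (4|23)=+1; (−1)^{2·3·11}·(-1)^3·(+1)^2 = -1.
v=3: a=3^2·(≡2), b=3^-4·(≡1) mod 3; (2|3)=-1, (1|3)=+1; (−1)^{2·-4·1}·(-1)^-4·(+1)^2 = +1.
v=19: a=19^1·(≡13), b=19^3·(≡8) mod 19; (13|19)=-1, (8|19)=-1; (−1)^{1·3·9}·(-1)^3·(-1)^1 = -1.
v=∞: -24871 < 0 and -37145 < 0  ⇒  (a,b)_∞ = -1.
v=47: a=47^0·(≡26), b=47^2·(≡16) mod 47; (26|47)=-1, (16|47)=+1; (−1)^{0·2·23}·(-1)^2·(+1)^0 = +1.
v=13: a=13^-2·(≡5), b=13^-2·(≡9) mod 13; (5|13)=-1, (9|13)=+1; (−1)^{-2·-2·6}·(-1)^-2·(+1)^-2 = +1.
v=11: a=11^1·(≡9), b=11^2·(≡7) mod 11; (9|11)=+1, (7|11)=-1; (−1)^{1·2·5}·(+1)^2·(-1)^1 = -1.
(-24871, -37145 / ℚ) ramifies at {11, 19, 23, ∞}: a division algebra.

[11, 19, 23, inf]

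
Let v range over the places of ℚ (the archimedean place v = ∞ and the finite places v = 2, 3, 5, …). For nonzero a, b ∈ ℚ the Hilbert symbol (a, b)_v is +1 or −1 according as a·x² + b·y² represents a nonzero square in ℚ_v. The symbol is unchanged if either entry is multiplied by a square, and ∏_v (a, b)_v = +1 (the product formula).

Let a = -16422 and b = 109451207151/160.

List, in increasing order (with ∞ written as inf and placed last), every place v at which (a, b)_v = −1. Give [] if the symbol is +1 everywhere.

[5, 17]

(a, b) ≡ (-16422, 3910) mod (ℚ^×)²; places V = {2, 3, 5, 7, 11, 13, 17, 23, ∞}.
(a,b)_17: α=1, u≡3; β=1, v≡15 (mod 17); (3|17)=-1, (15|17)=+1; sign (−1)^0·-1^1·+1^1 = -1.
(a,b)_2: α=1, β=-5; u≡5, v≡3 (mod 8); ε(u)ε(v)=0·1, αω(v)=1·1, βω(u)=-5·1; sum ≡ 0  ⇒  +1.
(a,b)_23: α=1, u≡22; β=1, v≡2 (mod 23); (22|23)=-1, (2|23)=+1; sign (−1)^1·-1^1·+1^1 = +1.
(a,b)_3: α=1, u≡1; β=4, v≡1 (mod 3); (1|3)=+1, (1|3)=+1; sign (−1)^0·+1^4·+1^1 = +1.
(a,b)_11: α=0, u≡1; β=2, v≡9 (mod 11); (1|11)=+1, (9|11)=+1; sign (−1)^0·+1^2·+1^0 = +1.
(a,b)_5: α=0, u≡3; β=-1, v≡3 (mod 5); (3|5)=-1, (3|5)=-1; sign (−1)^0·-1^-1·-1^0 = -1.
(a,b)_∞: sgn(-16422)=−, sgn(3910)=+, so +1.
(a,b)_13: α=0, u≡10; β=4, v≡3 (mod 13); (10|13)=+1, (3|13)=+1; sign (−1)^0·+1^4·+1^0 = +1.
(a,b)_7: α=1, u≡6; β=0, v≡1 (mod 7); (6|7)=-1, (1|7)=+1; sign (−1)^0·-1^0·+1^1 = +1.
|Ram(-16422, 3910)| = 2, even; anisotropic at {5, 17}.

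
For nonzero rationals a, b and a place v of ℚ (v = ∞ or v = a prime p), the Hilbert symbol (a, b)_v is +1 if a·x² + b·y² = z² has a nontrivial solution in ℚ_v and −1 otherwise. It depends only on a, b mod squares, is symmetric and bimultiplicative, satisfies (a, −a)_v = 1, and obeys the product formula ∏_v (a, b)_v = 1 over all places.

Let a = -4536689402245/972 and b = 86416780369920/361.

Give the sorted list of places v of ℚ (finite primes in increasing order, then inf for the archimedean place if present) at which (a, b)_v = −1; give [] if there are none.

Mod squares: a ≡ -15015, b ≡ 3570. Check v ∈ {∞, 2, 3, 5, 7, 11, 13, 17, 19, 23}.
v=7: a=7^3·(≡2), b=7^1·(≡6) mod 7; (2|7)=+1, (6|7)=-1; (−1)^{3·1·3}·(+1)^1·(-1)^3 = +1.
v=19: a=19^0·(≡13), b=19^-2·(≡16) mod 19; (13|19)=-1, (16|19)=+1; (−1)^{0·-2·9}·(-1)^-2·(+1)^0 = +1.
v=2: v_2(a)=-2, v_2(b)=13; units ≡ 1, 1 (mod 8); ε·ε+αω+βω = 0·0+-2·0+13·0 ≡ 0  ⇒  (a,b)_2 = +1.
v=23: a=23^2·(≡6), b=23^0·(≡22) mod 23; (6|23)=+1, (22|23)=-1; (−1)^{2·0·11}·(+1)^0·(-1)^2 = +1.
v=17: a=17^2·(≡13), b=17^3·(≡3) mod 17; (13|17)=+1, (3|17)=-1; (−1)^{2·3·8}·(+1)^3·(-1)^2 = +1.
v=13: a=13^1·(≡7), b=13^2·(≡7) mod 13; (7|13)=-1, (7|13)=-1; (−1)^{1·2·6}·(-1)^2·(-1)^1 = -1.
v=3: a=3^-5·(≡2), b=3^1·(≡2) mod 3; (2|3)=-1, (2|3)=-1; (−1)^{-5·1·1}·(-1)^1·(-1)^-5 = -1.
v=11: a=11^3·(≡7), b=11^2·(≡10) mod 11; (7|11)=-1, (10|11)=-1; (−1)^{3·2·5}·(-1)^2·(-1)^3 = -1.
v=∞: -15015 < 0 and 3570 > 0  ⇒  (a,b)_∞ = +1.
v=5: a=5^1·(≡3), b=5^1·(≡4) mod 5; (3|5)=-1, (4|5)=+1; (−1)^{1·1·2}·(-1)^1·(+1)^1 = -1.
|Ram(-15015, 3570)| = 4, even; anisotropic at {3, 5, 11, 13}.

[3, 5, 11, 13]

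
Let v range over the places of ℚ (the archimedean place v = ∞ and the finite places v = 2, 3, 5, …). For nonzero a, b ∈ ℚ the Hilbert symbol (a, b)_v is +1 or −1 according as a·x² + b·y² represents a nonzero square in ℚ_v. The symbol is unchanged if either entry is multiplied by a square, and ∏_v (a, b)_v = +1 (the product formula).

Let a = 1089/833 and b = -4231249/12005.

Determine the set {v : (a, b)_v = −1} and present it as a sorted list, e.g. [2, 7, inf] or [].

[5, 17]

Mod squares: a ≡ 17, b ≡ -5. Check v ∈ {∞, 2, 3, 5, 7, 11, 17}.
v=∞: 17 > 0 and -5 < 0  ⇒  (a,b)_∞ = +1.
v=17: a=17^-1·(≡8), b=17^2·(≡10) mod 17; (8|17)=+1, (10|17)=-1; (−1)^{-1·2·8}·(+1)^2·(-1)^-1 = -1.
v=2: v_2(a)=0, v_2(b)=0; units ≡ 1, 3 (mod 8); ε·ε+αω+βω = 0·1+0·1+0·0 ≡ 0  ⇒  (a,b)_2 = +1.
v=3: a=3^2·(≡2), b=3^0·(≡1) mod 3; (2|3)=-1, (1|3)=+1; (−1)^{2·0·1}·(-1)^0·(+1)^2 = +1.
v=7: a=7^-2·(≡6), b=7^-4·(≡4) mod 7; (6|7)=-1, (4|7)=+1; (−1)^{-2·-4·3}·(-1)^-4·(+1)^-2 = +1.
v=11: a=11^2·(≡8), b=11^4·(≡2) mod 11; (8|11)=-1, (2|11)=-1; (−1)^{2·4·5}·(-1)^4·(-1)^2 = +1.
v=5: a=5^0·(≡3), b=5^-1·(≡1) mod 5; (3|5)=-1, (1|5)=+1; (−1)^{0·-1·2}·(-1)^-1·(+1)^0 = -1.
|Ram(17, -5)| = 2, even; anisotropic at {5, 17}.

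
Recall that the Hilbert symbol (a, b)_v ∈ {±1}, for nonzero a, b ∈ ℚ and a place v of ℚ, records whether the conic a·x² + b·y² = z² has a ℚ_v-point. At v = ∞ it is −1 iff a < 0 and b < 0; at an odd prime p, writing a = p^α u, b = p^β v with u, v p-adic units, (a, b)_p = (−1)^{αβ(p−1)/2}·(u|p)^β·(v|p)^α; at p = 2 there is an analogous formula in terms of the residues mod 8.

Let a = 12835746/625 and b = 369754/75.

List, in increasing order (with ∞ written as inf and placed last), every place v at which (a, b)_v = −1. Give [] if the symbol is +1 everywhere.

Mod squares: a ≡ 66, b ≡ 462. Check v ∈ {∞, 2, 3, 5, 7, 11}.
v=5: a=5^-4·(≡1), b=5^-2·(≡3) mod 5; (1|5)=+1, (3|5)=-1; (−1)^{-4·-2·2}·(+1)^-2·(-1)^-4 = +1.
v=3: a=3^5·(≡1), b=3^-1·(≡1) mod 3; (1|3)=+1, (1|3)=+1; (−1)^{5·-1·1}·(+1)^-1·(+1)^5 = -1.
v=2: v_2(a)=1, v_2(b)=1; units ≡ 1, 7 (mod 8); ε·ε+αω+βω = 0·1+1·0+1·0 ≡ 0  ⇒  (a,b)_2 = +1.
v=11: a=11^1·(≡8), b=11^1·(≡1) mod 11; (8|11)=-1, (1|11)=+1; (−1)^{1·1·5}·(-1)^1·(+1)^1 = +1.
v=∞: 66 > 0 and 462 > 0  ⇒  (a,b)_∞ = +1.
v=7: a=7^4·(≡6), b=7^5·(≡3) mod 7; (6|7)=-1, (3|7)=-1; (−1)^{4·5·3}·(-1)^5·(-1)^4 = -1.
Ram(66, 462) = {3, 7}; no ℚ_3-point on the conic.

[3, 7]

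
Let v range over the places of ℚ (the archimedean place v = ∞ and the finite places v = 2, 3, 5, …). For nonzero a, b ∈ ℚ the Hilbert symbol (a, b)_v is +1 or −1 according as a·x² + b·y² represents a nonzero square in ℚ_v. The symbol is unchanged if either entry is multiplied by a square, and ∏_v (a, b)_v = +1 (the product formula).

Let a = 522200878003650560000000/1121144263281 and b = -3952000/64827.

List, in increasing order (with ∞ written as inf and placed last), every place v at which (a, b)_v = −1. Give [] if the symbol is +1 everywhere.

[2, 3, 13, 23]

(a, b) ≡ (2990, -7410) mod (ℚ^×)²; places V = {2, 3, 5, 7, 11, 13, 19, 23, ∞}.
(a,b)_19: α=4, u≡5; β=1, v≡7 (mod 19); (5|19)=+1, (7|19)=+1; sign (−1)^0·+1^1·+1^4 = +1.
(a,b)_11: α=2, u≡1; β=0, v≡9 (mod 11); (1|11)=+1, (9|11)=+1; sign (−1)^0·+1^0·+1^2 = +1.
(a,b)_7: α=-12, u≡2; β=-4, v≡3 (mod 7); (2|7)=+1, (3|7)=-1; sign (−1)^0·+1^-4·-1^-12 = +1.
(a,b)_13: α=3, u≡12; β=1, v≡2 (mod 13); (12|13)=+1, (2|13)=-1; sign (−1)^0·+1^1·-1^3 = -1.
(a,b)_∞: sgn(2990)=+, sgn(-7410)=−, so +1.
(a,b)_2: α=23, β=7; u≡7, v≡7 (mod 8); ε(u)ε(v)=1·1, αω(v)=23·0, βω(u)=7·0; sum ≡ 1  ⇒  -1.
(a,b)_5: α=7, u≡3; β=3, v≡2 (mod 5); (3|5)=-1, (2|5)=-1; sign (−1)^0·-1^3·-1^7 = +1.
(a,b)_3: α=-4, u≡2; β=-3, v≡2 (mod 3); (2|3)=-1, (2|3)=-1; sign (−1)^0·-1^-3·-1^-4 = -1.
(a,b)_23: α=1, u≡21; β=0, v≡14 (mod 23); (21|23)=-1, (14|23)=-1; sign (−1)^0·-1^0·-1^1 = -1.
(2990, -7410 / ℚ) ramifies at {2, 3, 13, 23}: a division algebra.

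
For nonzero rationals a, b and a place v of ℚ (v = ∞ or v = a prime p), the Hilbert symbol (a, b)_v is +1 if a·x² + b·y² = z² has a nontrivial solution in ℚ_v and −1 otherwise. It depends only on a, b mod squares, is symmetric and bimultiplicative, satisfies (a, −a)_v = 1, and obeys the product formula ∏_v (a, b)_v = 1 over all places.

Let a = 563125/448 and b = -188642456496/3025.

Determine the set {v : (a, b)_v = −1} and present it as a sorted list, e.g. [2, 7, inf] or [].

[7, 13, 17, 43]

(a, b) ≡ (6307, -503659) mod (ℚ^×)²; places V = {2, 3, 5, 7, 11, 13, 17, 43, 53, ∞}.
(a,b)_53: α=1, u≡43; β=1, v≡28 (mod 53); (43|53)=+1, (28|53)=+1; sign (−1)^0·+1^1·+1^1 = +1.
(a,b)_13: α=0, u≡5; β=1, v≡4 (mod 13); (5|13)=-1, (4|13)=+1; sign (−1)^0·-1^1·+1^0 = -1.
(a,b)_43: α=0, u≡7; β=1, v≡30 (mod 43); (7|43)=-1, (30|43)=-1; sign (−1)^0·-1^1·-1^0 = -1.
(a,b)_∞: sgn(6307)=+, sgn(-503659)=−, so +1.
(a,b)_17: α=1, u≡10; β=3, v≡1 (mod 17); (10|17)=-1, (1|17)=+1; sign (−1)^0·-1^3·+1^1 = -1.
(a,b)_5: α=4, u≡2; β=-2, v≡4 (mod 5); (2|5)=-1, (4|5)=+1; sign (−1)^0·-1^-2·+1^4 = +1.
(a,b)_3: α=0, u≡1; β=4, v≡2 (mod 3); (1|3)=+1, (2|3)=-1; sign (−1)^0·+1^4·-1^0 = +1.
(a,b)_11: α=0, u≡3; β=-2, v≡4 (mod 11); (3|11)=+1, (4|11)=+1; sign (−1)^0·+1^-2·+1^0 = +1.
(a,b)_7: α=-1, u≡3; β=0, v≡3 (mod 7); (3|7)=-1, (3|7)=-1; sign (−1)^0·-1^0·-1^-1 = -1.
(a,b)_2: α=-6, β=4; u≡3, v≡5 (mod 8); ε(u)ε(v)=1·0, αω(v)=-6·1, βω(u)=4·1; sum ≡ 0  ⇒  +1.
(6307, -503659 / ℚ) ramifies at {7, 13, 17, 43}: a division algebra.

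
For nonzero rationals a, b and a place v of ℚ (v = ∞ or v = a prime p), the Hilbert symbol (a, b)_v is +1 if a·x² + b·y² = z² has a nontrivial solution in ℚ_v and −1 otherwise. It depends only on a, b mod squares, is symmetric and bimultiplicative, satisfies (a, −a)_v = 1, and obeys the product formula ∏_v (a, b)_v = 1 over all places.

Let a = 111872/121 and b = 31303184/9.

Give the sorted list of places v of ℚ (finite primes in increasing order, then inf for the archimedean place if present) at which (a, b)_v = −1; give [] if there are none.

(a, b) ≡ (437, 16169) mod (ℚ^×)²; places V = {2, 3, 11, 19, 23, 37, ∞}.
(a,b)_∞: sgn(437)=+, sgn(16169)=+, so +1.
(a,b)_19: α=1, u≡16; β=1, v≡3 (mod 19); (16|19)=+1, (3|19)=-1; sign (−1)^1·+1^1·-1^1 = +1.
(a,b)_23: α=1, u≡21; β=1, v≡16 (mod 23); (21|23)=-1, (16|23)=+1; sign (−1)^1·-1^1·+1^1 = +1.
(a,b)_37: α=0, u≡28; β=1, v≡3 (mod 37); (28|37)=+1, (3|37)=+1; sign (−1)^0·+1^1·+1^0 = +1.
(a,b)_11: α=-2, u≡2; β=2, v≡8 (mod 11); (2|11)=-1, (8|11)=-1; sign (−1)^0·-1^2·-1^-2 = +1.
(a,b)_3: α=0, u≡2; β=-2, v≡2 (mod 3); (2|3)=-1, (2|3)=-1; sign (−1)^0·-1^-2·-1^0 = +1.
(a,b)_2: α=8, β=4; u≡5, v≡1 (mod 8); ε(u)ε(v)=0·0, αω(v)=8·0, βω(u)=4·1; sum ≡ 0  ⇒  +1.
Ram(a, b) = ∅: the form 437·x² + 16169·y² − z² is isotropic over every ℚ_v, so by Hasse–Minkowski it is isotropic over ℚ.

[]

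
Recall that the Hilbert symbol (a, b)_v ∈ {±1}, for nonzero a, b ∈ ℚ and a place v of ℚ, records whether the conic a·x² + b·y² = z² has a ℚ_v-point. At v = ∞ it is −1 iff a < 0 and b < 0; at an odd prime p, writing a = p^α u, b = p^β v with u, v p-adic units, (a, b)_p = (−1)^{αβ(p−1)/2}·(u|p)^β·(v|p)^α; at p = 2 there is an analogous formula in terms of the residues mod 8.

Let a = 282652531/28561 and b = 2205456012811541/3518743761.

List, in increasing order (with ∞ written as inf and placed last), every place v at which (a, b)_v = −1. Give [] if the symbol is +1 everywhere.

[19, 29]

(a, b) ≡ (19, 29) mod (ℚ^×)²; places V = {2, 3, 7, 13, 17, 19, 29, ∞}.
(a,b)_2: α=0, β=0; u≡3, v≡5 (mod 8); ε(u)ε(v)=1·0, αω(v)=0·1, βω(u)=0·1; sum ≡ 0  ⇒  +1.
(a,b)_29: α=2, u≡12; β=3, v≡25 (mod 29); (12|29)=-1, (25|29)=+1; sign (−1)^0·-1^3·+1^2 = -1.
(a,b)_17: α=0, u≡8; β=2, v≡12 (mod 17); (8|17)=+1, (12|17)=-1; sign (−1)^0·+1^2·-1^0 = +1.
(a,b)_3: α=0, u≡1; β=-6, v≡2 (mod 3); (1|3)=+1, (2|3)=-1; sign (−1)^0·+1^-6·-1^0 = +1.
(a,b)_∞: sgn(19)=+, sgn(29)=+, so +1.
(a,b)_7: α=2, u≡6; β=4, v≡4 (mod 7); (6|7)=-1, (4|7)=+1; sign (−1)^0·-1^4·+1^2 = +1.
(a,b)_19: α=3, u≡9; β=4, v≡13 (mod 19); (9|19)=+1, (13|19)=-1; sign (−1)^0·+1^4·-1^3 = -1.
(a,b)_13: α=-4, u≡5; β=-6, v≡9 (mod 13); (5|13)=-1, (9|13)=+1; sign (−1)^0·-1^-6·+1^-4 = +1.
Ram(19, 29) = {19, 29}; no ℚ_19-point on the conic.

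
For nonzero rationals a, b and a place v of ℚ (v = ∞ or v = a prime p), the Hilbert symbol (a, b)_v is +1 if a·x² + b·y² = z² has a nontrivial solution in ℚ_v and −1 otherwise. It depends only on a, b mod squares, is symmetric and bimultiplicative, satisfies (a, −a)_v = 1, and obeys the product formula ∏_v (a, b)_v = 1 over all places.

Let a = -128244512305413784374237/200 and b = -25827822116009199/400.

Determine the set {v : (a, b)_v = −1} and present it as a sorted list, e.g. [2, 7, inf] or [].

(a, b) ≡ (-89466, -111) mod (ℚ^×)²; places V = {2, 3, 5, 11, 13, 31, 37, ∞}.
(a,b)_5: α=-2, u≡1; β=-2, v≡1 (mod 5); (1|5)=+1, (1|5)=+1; sign (−1)^0·+1^-2·+1^-2 = +1.
(a,b)_37: α=5, u≡29; β=3, v≡33 (mod 37); (29|37)=-1, (33|37)=+1; sign (−1)^0·-1^3·+1^5 = -1.
(a,b)_13: α=3, u≡8; β=2, v≡11 (mod 13); (8|13)=-1, (11|13)=-1; sign (−1)^0·-1^2·-1^3 = -1.
(a,b)_11: α=2, u≡7; β=2, v≡6 (mod 11); (7|11)=-1, (6|11)=-1; sign (−1)^0·-1^2·-1^2 = +1.
(a,b)_31: α=5, u≡14; β=4, v≡6 (mod 31); (14|31)=+1, (6|31)=-1; sign (−1)^0·+1^4·-1^5 = -1.
(a,b)_2: α=-3, β=-4; u≡3, v≡1 (mod 8); ε(u)ε(v)=1·0, αω(v)=-3·0, βω(u)=-4·1; sum ≡ 0  ⇒  +1.
(a,b)_∞: sgn(-89466)=−, sgn(-111)=−, so -1.
(a,b)_3: α=5, u≡1; β=3, v≡2 (mod 3); (1|3)=+1, (2|3)=-1; sign (−1)^1·+1^3·-1^5 = +1.
Ram(-89466, -111) = {13, 31, 37, ∞}; no ℚ_13-point on the conic.

[13, 31, 37, inf]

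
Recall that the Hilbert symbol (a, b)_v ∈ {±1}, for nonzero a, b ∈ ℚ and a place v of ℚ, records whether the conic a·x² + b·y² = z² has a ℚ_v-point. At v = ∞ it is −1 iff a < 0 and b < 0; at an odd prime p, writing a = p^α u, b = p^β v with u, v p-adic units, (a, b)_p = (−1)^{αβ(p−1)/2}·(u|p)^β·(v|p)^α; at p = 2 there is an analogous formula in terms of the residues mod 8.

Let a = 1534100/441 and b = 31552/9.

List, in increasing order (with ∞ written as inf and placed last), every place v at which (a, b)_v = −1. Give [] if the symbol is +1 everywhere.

(a, b) ≡ (29, 493) mod (ℚ^×)²; places V = {2, 3, 5, 7, 17, 23, 29, ∞}.
(a,b)_29: α=1, u≡20; β=1, v≡21 (mod 29); (20|29)=+1, (21|29)=-1; sign (−1)^0·+1^1·-1^1 = -1.
(a,b)_∞: sgn(29)=+, sgn(493)=+, so +1.
(a,b)_23: α=2, u≡12; β=0, v≡20 (mod 23); (12|23)=+1, (20|23)=-1; sign (−1)^0·+1^0·-1^2 = +1.
(a,b)_5: α=2, u≡4; β=0, v≡3 (mod 5); (4|5)=+1, (3|5)=-1; sign (−1)^0·+1^0·-1^2 = +1.
(a,b)_3: α=-2, u≡2; β=-2, v≡1 (mod 3); (2|3)=-1, (1|3)=+1; sign (−1)^0·-1^-2·+1^-2 = +1.
(a,b)_2: α=2, β=6; u≡5, v≡5 (mod 8); ε(u)ε(v)=0·0, αω(v)=2·1, βω(u)=6·1; sum ≡ 0  ⇒  +1.
(a,b)_17: α=0, u≡14; β=1, v≡6 (mod 17); (14|17)=-1, (6|17)=-1; sign (−1)^0·-1^1·-1^0 = -1.
(a,b)_7: α=-2, u≡4; β=0, v≡5 (mod 7); (4|7)=+1, (5|7)=-1; sign (−1)^0·+1^0·-1^-2 = +1.
|Ram(29, 493)| = 2, even; anisotropic at {17, 29}.

[17, 29]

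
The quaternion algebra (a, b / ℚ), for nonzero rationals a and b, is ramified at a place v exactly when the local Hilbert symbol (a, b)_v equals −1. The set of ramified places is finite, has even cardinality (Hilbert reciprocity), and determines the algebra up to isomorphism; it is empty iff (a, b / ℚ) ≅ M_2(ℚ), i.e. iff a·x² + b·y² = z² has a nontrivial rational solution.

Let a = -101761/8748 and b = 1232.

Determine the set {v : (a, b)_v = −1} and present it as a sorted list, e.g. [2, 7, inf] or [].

[3, 11]

Mod squares: a ≡ -3, b ≡ 77. Check v ∈ {∞, 2, 3, 7, 11, 29}.
v=2: v_2(a)=-2, v_2(b)=4; units ≡ 5, 5 (mod 8); ε·ε+αω+βω = 0·0+-2·1+4·1 ≡ 0  ⇒  (a,b)_2 = +1.
v=11: a=11^2·(≡2), b=11^1·(≡2) mod 11; (2|11)=-1, (2|11)=-1; (−1)^{2·1·5}·(-1)^1·(-1)^2 = -1.
v=3: a=3^-7·(≡2), b=3^0·(≡2) mod 3; (2|3)=-1, (2|3)=-1; (−1)^{-7·0·1}·(-1)^0·(-1)^-7 = -1.
v=29: a=29^2·(≡15), b=29^0·(≡14) mod 29; (15|29)=-1, (14|29)=-1; (−1)^{2·0·14}·(-1)^0·(-1)^2 = +1.
v=∞: -3 < 0 and 77 > 0  ⇒  (a,b)_∞ = +1.
v=7: a=7^0·(≡1), b=7^1·(≡1) mod 7; (1|7)=+1, (1|7)=+1; (−1)^{0·1·3}·(+1)^1·(+1)^0 = +1.
(-3, 77 / ℚ) ramifies at {3, 11}: a division algebra.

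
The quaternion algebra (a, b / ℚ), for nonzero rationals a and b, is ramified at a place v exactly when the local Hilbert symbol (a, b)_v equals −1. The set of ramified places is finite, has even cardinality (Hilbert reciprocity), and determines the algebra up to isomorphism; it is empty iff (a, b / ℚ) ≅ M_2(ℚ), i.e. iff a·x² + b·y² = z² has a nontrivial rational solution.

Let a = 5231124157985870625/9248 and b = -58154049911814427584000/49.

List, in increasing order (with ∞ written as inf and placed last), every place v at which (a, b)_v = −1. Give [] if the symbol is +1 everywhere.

Mod squares: a ≡ 3666, b ≡ -161187910. Check v ∈ {∞, 2, 3, 5, 7, 13, 17, 23, 31, 37, 47}.
v=37: a=37^2·(≡11), b=37^3·(≡6) mod 37; (11|37)=+1, (6|37)=-1; (−1)^{2·3·18}·(+1)^3·(-1)^2 = +1.
v=∞: 3666 > 0 and -161187910 < 0  ⇒  (a,b)_∞ = +1.
v=2: v_2(a)=-5, v_2(b)=9; units ≡ 1, 5 (mod 8); ε·ε+αω+βω = 0·0+-5·1+9·0 ≡ 1  ⇒  (a,b)_2 = -1.
v=31: a=31^2·(≡28), b=31^3·(≡14) mod 31; (28|31)=+1, (14|31)=+1; (−1)^{2·3·15}·(+1)^3·(+1)^2 = +1.
v=3: a=3^9·(≡1), b=3^4·(≡2) mod 3; (1|3)=+1, (2|3)=-1; (−1)^{9·4·1}·(+1)^4·(-1)^9 = -1.
v=47: a=47^1·(≡29), b=47^1·(≡44) mod 47; (29|47)=-1, (44|47)=-1; (−1)^{1·1·23}·(-1)^1·(-1)^1 = -1.
v=13: a=13^1·(≡10), b=13^1·(≡5) mod 13; (10|13)=+1, (5|13)=-1; (−1)^{1·1·6}·(+1)^1·(-1)^1 = -1.
v=5: a=5^4·(≡1), b=5^3·(≡2) mod 5; (1|5)=+1, (2|5)=-1; (−1)^{4·3·2}·(+1)^3·(-1)^4 = +1.
v=23: a=23^2·(≡3), b=23^3·(≡14) mod 23; (3|23)=+1, (14|23)=-1; (−1)^{2·3·11}·(+1)^3·(-1)^2 = +1.
v=7: a=7^0·(≡5), b=7^-2·(≡6) mod 7; (5|7)=-1, (6|7)=-1; (−1)^{0·-2·3}·(-1)^-2·(-1)^0 = +1.
v=17: a=17^-2·(≡3), b=17^0·(≡15) mod 17; (3|17)=-1, (15|17)=+1; (−1)^{-2·0·8}·(-1)^0·(+1)^-2 = +1.
(3666, -161187910 / ℚ) ramifies at {2, 3, 13, 47}: a division algebra.

[2, 3, 13, 47]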